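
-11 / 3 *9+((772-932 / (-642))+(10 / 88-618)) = 1731113 / 14124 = 122.57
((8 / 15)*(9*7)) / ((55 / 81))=13608 / 275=49.48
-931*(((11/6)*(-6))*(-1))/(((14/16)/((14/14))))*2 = -23408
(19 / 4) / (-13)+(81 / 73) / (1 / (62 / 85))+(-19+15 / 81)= -160043557 / 8711820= -18.37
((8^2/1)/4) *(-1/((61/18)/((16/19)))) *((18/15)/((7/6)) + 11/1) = -1939968/40565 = -47.82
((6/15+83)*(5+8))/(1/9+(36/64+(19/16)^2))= 12489984/24005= 520.31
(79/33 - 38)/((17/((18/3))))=-2350/187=-12.57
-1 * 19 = -19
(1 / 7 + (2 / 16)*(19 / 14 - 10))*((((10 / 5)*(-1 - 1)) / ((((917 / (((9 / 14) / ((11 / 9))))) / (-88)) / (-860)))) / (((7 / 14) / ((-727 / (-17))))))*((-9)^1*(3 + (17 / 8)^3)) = -11022599683575 / 6983872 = -1578293.49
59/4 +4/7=429/28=15.32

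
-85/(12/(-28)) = 595/3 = 198.33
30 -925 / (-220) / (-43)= 56575 / 1892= 29.90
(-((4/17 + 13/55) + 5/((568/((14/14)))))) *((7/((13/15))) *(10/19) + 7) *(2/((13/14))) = -4963685839/426324470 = -11.64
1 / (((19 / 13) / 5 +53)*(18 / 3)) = 0.00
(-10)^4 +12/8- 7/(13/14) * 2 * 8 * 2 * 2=247495/26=9519.04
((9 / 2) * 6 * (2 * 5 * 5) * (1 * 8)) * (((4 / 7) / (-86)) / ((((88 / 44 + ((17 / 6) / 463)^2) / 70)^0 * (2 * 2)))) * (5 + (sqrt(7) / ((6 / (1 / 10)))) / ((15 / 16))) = -27000 / 301 - 96 * sqrt(7) / 301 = -90.54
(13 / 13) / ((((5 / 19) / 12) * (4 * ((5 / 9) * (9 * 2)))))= 57 / 50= 1.14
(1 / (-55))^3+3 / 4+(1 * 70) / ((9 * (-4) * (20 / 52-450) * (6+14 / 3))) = 4003116811 / 5334648000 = 0.75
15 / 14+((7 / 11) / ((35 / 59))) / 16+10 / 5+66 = 425893 / 6160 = 69.14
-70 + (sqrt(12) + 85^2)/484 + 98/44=-52.84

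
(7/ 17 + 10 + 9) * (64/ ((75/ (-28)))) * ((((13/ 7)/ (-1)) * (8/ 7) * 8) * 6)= 47252.01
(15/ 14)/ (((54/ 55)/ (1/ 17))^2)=15125/ 3932712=0.00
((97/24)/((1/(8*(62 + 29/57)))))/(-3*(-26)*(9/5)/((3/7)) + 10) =1728055/288648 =5.99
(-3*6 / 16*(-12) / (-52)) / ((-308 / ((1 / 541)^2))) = 0.00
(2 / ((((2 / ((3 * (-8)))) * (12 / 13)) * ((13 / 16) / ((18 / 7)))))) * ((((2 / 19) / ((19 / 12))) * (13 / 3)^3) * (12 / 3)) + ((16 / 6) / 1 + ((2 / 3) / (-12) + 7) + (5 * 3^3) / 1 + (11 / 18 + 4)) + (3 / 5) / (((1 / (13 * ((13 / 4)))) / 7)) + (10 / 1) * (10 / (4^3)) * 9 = -1439.82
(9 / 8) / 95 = 0.01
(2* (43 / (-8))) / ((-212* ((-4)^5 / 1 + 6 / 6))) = -43 / 867504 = -0.00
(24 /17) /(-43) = -24 /731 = -0.03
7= 7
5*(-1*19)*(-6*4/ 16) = 285/ 2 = 142.50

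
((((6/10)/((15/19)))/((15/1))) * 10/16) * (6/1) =0.19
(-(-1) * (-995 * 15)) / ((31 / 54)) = -805950 / 31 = -25998.39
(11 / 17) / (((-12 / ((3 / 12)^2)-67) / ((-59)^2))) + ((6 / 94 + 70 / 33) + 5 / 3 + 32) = 185443877 / 6829053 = 27.16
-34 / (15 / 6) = -68 / 5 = -13.60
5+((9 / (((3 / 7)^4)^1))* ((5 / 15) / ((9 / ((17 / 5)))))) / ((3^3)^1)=6.24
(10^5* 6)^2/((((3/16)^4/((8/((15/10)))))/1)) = 41943040000000000/27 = 1553445925925925.93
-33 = -33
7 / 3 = 2.33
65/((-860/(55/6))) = -715/1032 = -0.69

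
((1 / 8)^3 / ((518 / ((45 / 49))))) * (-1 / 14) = -45 / 181938176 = -0.00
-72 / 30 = -12 / 5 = -2.40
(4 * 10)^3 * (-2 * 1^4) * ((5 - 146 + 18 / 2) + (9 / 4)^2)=16248000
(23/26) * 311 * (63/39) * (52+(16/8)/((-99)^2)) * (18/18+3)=51037770868/552123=92439.13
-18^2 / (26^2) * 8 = -648 / 169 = -3.83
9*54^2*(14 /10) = 183708 /5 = 36741.60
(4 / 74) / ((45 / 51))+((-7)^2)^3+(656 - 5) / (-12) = 261060481 / 2220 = 117594.81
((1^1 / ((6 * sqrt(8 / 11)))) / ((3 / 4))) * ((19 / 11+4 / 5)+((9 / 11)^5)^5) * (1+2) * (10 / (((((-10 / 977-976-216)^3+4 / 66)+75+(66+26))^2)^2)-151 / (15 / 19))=-14535403481235727856816754075189805010101366116831601038480842028885130072872632700553367654390247567639445268 * sqrt(22) / 179949156260954044242868990726546979317700033749357746238655215794413466694800759083105601235862723604806475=-378.87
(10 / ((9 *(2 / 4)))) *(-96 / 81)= -640 / 243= -2.63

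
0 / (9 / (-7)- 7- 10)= 0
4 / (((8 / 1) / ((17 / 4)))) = 17 / 8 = 2.12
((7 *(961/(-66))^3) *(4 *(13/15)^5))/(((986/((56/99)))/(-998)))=32228755929265245532/1331926405115625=24197.10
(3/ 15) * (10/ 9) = 2/ 9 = 0.22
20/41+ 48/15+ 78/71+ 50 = 797416/14555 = 54.79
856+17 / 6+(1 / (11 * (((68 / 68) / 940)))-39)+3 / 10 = 149422 / 165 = 905.59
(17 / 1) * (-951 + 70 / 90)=-145384 / 9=-16153.78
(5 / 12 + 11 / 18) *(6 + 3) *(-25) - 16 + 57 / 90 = -14797 / 60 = -246.62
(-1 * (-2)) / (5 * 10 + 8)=1 / 29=0.03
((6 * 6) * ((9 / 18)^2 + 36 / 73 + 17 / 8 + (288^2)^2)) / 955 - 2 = 36159740443031 / 139430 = 259339743.55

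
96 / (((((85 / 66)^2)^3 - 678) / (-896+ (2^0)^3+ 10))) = 126.16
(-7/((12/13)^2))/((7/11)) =-12.91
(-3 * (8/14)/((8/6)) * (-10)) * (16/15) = 96/7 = 13.71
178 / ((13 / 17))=3026 / 13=232.77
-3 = -3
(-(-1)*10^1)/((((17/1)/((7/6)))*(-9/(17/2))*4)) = -35/216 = -0.16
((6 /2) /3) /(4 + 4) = 1 /8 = 0.12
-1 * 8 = -8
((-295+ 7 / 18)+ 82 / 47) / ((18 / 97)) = -24033205 / 15228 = -1578.22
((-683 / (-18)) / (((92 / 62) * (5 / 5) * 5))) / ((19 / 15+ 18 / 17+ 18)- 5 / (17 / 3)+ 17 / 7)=0.23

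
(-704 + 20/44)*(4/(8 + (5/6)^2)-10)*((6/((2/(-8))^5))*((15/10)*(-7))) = 1490785486848/3443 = 432990266.29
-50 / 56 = -0.89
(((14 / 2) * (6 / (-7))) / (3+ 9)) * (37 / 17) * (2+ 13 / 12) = -3.36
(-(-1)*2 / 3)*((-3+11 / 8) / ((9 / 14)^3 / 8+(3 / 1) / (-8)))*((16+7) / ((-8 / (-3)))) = 205114 / 7503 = 27.34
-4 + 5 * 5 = 21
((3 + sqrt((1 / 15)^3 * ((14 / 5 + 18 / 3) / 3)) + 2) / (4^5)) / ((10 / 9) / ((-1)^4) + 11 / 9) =sqrt(11) / 268800 + 15 / 7168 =0.00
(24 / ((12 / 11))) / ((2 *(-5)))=-11 / 5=-2.20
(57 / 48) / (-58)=-19 / 928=-0.02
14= 14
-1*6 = -6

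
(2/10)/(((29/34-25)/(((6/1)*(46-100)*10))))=22032/821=26.84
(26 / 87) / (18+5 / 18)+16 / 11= 154372 / 104951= 1.47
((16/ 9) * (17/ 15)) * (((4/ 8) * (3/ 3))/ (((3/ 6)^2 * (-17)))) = -32/ 135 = -0.24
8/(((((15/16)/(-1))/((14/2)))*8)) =-112/15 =-7.47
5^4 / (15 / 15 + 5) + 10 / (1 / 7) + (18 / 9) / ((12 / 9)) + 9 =554 / 3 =184.67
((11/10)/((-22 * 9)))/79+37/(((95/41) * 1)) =4314329/270180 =15.97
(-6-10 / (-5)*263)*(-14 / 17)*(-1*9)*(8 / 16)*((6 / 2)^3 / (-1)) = -884520 / 17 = -52030.59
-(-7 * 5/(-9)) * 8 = -31.11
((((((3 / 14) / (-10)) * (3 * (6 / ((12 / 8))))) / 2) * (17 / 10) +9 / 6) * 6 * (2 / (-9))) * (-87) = 26013 / 175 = 148.65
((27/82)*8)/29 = 108/1189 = 0.09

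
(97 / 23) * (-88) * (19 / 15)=-162184 / 345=-470.10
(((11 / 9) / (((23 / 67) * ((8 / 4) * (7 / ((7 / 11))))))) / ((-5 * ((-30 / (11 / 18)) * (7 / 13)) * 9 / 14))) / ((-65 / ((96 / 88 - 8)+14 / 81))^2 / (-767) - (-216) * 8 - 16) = 5090903239279 / 4575447601633670175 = 0.00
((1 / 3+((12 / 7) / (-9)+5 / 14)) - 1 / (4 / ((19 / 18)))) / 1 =17 / 72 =0.24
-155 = -155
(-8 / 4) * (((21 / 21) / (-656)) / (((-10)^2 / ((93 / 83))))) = 93 / 2722400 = 0.00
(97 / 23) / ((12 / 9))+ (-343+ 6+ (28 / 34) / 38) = -9919655 / 29716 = -333.82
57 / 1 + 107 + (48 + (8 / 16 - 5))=415 / 2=207.50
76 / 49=1.55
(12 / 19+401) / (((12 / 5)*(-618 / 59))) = -15.98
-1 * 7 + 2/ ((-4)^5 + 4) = -3571/ 510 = -7.00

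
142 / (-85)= -142 / 85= -1.67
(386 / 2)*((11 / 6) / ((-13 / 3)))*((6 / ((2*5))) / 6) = -2123 / 260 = -8.17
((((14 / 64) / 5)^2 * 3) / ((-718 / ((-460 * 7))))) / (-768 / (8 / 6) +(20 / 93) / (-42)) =-0.00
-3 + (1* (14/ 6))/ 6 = -47/ 18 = -2.61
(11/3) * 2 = 22/3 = 7.33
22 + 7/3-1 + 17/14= 1031/42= 24.55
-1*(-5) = 5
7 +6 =13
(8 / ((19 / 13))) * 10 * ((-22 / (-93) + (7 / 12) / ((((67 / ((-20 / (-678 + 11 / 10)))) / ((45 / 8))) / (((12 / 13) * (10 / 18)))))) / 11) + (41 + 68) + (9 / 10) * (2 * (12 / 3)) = 739090615333 / 6296518965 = 117.38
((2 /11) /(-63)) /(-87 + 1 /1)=1 /29799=0.00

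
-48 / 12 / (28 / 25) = -25 / 7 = -3.57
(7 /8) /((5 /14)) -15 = -251 /20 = -12.55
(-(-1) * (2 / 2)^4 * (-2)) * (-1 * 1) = 2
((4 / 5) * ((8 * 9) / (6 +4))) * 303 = 43632 / 25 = 1745.28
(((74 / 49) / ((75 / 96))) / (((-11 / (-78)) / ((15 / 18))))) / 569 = 0.02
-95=-95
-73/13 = -5.62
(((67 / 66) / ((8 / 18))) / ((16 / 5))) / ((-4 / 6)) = -3015 / 2816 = -1.07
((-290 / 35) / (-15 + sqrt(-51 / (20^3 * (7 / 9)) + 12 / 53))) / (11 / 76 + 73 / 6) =176320 * sqrt(1201433415) / 4369625357741 + 28034880000 / 624232193963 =0.05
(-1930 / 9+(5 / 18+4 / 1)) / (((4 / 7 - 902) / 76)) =167713 / 9465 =17.72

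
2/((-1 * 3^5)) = -2/243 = -0.01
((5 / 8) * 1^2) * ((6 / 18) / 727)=5 / 17448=0.00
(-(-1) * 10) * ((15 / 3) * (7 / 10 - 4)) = -165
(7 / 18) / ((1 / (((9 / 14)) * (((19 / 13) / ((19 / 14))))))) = 7 / 26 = 0.27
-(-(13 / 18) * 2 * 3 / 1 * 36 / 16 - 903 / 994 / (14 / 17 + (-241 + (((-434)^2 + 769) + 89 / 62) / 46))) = 173246236505 / 17768417116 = 9.75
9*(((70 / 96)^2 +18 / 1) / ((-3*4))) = -42697 / 3072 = -13.90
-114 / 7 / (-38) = 3 / 7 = 0.43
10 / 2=5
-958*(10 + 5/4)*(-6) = 64665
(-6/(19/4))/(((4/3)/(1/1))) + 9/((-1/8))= -1386/19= -72.95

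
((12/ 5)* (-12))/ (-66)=24/ 55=0.44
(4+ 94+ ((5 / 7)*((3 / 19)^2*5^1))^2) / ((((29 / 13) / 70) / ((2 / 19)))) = 162721537420 / 502648097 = 323.73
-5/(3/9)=-15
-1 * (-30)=30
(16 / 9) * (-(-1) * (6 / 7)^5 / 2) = 6912 / 16807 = 0.41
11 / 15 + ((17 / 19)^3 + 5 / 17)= 3049873 / 1749045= 1.74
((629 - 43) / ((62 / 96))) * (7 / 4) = 49224 / 31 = 1587.87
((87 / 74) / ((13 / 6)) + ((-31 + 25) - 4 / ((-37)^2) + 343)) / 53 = 6007194 / 943241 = 6.37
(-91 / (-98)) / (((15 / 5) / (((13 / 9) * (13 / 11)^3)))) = 371293 / 503118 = 0.74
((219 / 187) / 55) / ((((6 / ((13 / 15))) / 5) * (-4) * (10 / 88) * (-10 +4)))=949 / 168300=0.01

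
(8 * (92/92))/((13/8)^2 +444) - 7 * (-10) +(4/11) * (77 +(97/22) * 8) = 383386802/3458785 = 110.84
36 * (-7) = -252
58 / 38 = 29 / 19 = 1.53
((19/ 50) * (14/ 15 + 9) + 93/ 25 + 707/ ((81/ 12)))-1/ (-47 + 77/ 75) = 1306336561/ 11637000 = 112.26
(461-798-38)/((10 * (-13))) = 75/26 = 2.88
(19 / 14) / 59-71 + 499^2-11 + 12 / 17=3495330833 / 14042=248919.73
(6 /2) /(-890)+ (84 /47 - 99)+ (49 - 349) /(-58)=-111655479 /1213070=-92.04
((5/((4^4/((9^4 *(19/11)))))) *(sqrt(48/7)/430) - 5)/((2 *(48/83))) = -415/96 + 3448899 *sqrt(21)/13561856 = -3.16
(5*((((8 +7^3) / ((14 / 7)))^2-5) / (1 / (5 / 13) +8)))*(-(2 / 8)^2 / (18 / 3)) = -3079525 / 20352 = -151.31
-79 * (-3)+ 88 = 325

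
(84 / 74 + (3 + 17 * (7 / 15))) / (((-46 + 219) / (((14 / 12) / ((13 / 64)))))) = 0.40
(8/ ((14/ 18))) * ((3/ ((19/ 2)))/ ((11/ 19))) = 5.61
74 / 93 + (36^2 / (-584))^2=2835038 / 495597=5.72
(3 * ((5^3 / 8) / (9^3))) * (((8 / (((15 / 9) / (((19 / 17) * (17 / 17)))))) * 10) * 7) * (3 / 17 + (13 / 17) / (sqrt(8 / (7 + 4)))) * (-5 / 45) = -216125 * sqrt(22) / 421362 - 33250 / 70227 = -2.88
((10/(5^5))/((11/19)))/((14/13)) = 247/48125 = 0.01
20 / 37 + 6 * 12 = 2684 / 37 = 72.54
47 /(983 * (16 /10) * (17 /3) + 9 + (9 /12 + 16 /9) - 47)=8460 /1597871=0.01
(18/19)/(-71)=-18/1349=-0.01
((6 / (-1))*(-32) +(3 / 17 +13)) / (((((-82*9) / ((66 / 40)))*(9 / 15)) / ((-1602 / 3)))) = 853688 / 2091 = 408.27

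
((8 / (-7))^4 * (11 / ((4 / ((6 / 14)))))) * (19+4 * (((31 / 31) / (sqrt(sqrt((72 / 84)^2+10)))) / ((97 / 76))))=5136384 * 526^(3 / 4) * sqrt(7) / 428763377+642048 / 16807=41.68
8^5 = 32768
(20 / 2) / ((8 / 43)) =215 / 4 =53.75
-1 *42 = -42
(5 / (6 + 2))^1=5 / 8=0.62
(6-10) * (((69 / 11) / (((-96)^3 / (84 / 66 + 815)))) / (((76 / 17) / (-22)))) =-1170263 / 10272768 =-0.11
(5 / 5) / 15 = 1 / 15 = 0.07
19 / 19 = 1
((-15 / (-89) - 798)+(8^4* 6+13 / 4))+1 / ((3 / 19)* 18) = 228590377 / 9612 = 23781.77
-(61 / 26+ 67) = -1803 / 26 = -69.35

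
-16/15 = -1.07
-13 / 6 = -2.17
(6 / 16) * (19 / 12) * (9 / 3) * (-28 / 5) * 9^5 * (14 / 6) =-54974619 / 40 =-1374365.48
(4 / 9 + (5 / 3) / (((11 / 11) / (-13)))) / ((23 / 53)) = -10123 / 207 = -48.90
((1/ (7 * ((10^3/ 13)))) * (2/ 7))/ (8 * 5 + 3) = 0.00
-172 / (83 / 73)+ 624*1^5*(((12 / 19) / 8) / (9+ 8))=-3977900 / 26809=-148.38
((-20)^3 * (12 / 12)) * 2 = -16000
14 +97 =111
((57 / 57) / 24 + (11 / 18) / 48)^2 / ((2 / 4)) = 2209 / 373248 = 0.01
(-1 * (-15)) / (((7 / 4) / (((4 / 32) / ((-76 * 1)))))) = -15 / 1064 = -0.01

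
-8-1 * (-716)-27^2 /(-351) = 9231 /13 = 710.08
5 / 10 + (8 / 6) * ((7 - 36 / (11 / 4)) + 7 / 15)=-6929 / 990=-7.00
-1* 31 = -31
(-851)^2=724201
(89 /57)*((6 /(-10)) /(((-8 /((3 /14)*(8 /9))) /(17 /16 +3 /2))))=3649 /63840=0.06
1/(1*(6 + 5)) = 1/11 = 0.09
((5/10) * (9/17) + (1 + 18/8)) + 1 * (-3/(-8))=529/136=3.89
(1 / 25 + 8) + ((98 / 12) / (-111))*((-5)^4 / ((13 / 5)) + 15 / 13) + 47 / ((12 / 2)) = -410717 / 216450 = -1.90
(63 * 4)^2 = 63504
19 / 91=0.21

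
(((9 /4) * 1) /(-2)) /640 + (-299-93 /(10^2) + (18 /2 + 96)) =-194.93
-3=-3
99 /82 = 1.21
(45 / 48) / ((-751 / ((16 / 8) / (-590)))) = 0.00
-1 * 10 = -10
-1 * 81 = -81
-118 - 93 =-211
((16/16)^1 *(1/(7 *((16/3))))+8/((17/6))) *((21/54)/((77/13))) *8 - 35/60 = 7177/7854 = 0.91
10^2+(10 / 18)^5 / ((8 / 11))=100.07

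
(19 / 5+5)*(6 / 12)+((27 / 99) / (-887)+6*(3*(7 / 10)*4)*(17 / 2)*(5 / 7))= 15142849 / 48785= 310.40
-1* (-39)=39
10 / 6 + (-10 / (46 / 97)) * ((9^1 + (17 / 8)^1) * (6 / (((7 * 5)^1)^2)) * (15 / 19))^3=148330074925309 / 89087775806400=1.66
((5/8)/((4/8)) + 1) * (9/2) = 10.12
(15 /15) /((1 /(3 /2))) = 3 /2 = 1.50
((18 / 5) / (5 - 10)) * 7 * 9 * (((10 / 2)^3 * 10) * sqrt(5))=-56700 * sqrt(5)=-126785.05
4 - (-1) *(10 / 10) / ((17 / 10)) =78 / 17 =4.59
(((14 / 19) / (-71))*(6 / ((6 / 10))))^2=19600 / 1819801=0.01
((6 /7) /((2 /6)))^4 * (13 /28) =341172 /16807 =20.30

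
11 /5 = 2.20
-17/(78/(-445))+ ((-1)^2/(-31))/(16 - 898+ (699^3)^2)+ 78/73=672966862329000226561729/6863109947900480344122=98.06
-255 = -255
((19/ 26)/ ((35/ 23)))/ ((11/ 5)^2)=2185/ 22022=0.10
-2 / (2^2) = -0.50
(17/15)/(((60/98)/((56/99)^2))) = 1306144/2205225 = 0.59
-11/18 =-0.61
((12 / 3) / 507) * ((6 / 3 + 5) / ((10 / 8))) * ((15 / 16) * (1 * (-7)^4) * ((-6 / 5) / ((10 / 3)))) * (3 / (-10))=453789 / 42250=10.74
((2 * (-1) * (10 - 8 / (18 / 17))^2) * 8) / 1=-7744 / 81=-95.60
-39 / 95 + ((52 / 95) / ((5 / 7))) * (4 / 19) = -2249 / 9025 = -0.25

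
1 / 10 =0.10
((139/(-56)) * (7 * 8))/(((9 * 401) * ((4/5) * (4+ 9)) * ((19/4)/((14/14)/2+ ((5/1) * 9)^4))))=-5699869445/1782846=-3197.06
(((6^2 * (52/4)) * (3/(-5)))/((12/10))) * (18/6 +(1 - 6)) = 468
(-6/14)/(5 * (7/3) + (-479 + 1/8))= 72/78491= 0.00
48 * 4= 192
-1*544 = -544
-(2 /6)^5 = -1 /243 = -0.00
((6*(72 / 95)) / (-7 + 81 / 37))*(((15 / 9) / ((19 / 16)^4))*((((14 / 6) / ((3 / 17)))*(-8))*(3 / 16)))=3462660096 / 220372811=15.71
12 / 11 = 1.09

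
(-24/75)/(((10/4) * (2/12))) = -96/125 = -0.77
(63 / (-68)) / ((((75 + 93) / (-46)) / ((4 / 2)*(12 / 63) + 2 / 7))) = 23 / 136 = 0.17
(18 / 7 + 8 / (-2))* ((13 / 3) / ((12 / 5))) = -325 / 126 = -2.58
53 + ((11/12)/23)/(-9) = 131641/2484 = 53.00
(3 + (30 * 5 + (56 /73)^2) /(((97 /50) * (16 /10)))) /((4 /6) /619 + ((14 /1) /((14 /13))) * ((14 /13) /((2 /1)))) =98897976021 /13440771826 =7.36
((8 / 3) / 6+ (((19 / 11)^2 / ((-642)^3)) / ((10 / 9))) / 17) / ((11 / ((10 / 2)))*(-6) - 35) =-806372303237 / 87451076403504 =-0.01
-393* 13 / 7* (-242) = 1236378 / 7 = 176625.43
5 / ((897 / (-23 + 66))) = 215 / 897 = 0.24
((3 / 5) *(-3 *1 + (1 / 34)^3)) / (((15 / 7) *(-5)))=825377 / 4913000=0.17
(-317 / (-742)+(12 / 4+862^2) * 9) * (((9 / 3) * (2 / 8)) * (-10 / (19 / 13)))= -967603295685 / 28196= -34317041.27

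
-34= -34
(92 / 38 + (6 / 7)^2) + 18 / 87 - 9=-152203 / 26999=-5.64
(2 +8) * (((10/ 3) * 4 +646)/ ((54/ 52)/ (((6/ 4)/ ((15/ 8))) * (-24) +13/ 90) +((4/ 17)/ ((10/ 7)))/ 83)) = -622244086100/ 4955817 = -125558.33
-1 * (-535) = 535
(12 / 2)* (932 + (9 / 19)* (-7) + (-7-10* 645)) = -630228 / 19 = -33169.89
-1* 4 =-4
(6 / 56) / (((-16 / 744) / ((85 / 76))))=-23715 / 4256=-5.57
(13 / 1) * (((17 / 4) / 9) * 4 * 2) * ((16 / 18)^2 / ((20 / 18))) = 14144 / 405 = 34.92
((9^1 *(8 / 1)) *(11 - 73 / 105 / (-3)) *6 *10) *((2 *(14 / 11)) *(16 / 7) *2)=43474944 / 77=564609.66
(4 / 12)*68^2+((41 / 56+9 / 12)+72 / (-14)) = 258329 / 168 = 1537.67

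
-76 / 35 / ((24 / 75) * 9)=-95 / 126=-0.75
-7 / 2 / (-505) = 7 / 1010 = 0.01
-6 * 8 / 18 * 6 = -16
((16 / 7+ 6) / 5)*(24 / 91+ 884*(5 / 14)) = 1667732 / 3185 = 523.62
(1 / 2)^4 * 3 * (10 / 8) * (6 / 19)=0.07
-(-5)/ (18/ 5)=25/ 18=1.39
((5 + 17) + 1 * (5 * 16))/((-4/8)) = -204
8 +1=9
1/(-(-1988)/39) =39/1988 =0.02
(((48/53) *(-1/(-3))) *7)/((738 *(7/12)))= 32/6519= 0.00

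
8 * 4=32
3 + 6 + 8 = 17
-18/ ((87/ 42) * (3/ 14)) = -1176/ 29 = -40.55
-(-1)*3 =3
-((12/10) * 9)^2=-116.64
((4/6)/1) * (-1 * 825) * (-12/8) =825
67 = 67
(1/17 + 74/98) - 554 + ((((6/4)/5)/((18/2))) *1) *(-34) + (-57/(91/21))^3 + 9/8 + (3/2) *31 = -611097324641/219612120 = -2782.62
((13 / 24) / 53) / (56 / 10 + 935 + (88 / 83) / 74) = 199615 / 18371665176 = 0.00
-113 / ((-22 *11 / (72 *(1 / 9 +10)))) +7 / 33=123473 / 363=340.15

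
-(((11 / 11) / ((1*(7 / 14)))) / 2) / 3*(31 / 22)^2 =-961 / 1452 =-0.66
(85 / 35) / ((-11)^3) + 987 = 9195862 / 9317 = 987.00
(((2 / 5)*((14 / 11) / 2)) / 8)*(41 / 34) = 287 / 7480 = 0.04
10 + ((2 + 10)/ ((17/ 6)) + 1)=259/ 17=15.24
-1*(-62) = 62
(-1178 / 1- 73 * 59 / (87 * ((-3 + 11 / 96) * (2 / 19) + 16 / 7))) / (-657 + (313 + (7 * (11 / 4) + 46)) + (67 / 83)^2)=12163689111592 / 2811940606423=4.33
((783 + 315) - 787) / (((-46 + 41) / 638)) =-198418 / 5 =-39683.60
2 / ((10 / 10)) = 2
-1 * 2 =-2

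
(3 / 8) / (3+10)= 3 / 104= 0.03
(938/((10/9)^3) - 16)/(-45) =-333901/22500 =-14.84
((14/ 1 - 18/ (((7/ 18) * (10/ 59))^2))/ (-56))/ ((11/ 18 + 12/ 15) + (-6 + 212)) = 11380833/ 32013905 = 0.36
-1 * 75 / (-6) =25 / 2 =12.50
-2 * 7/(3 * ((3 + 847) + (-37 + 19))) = -7/1248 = -0.01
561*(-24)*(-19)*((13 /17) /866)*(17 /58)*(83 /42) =11501061 /87899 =130.84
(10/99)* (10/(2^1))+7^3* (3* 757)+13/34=778953.89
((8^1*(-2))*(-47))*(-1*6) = -4512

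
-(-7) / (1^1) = 7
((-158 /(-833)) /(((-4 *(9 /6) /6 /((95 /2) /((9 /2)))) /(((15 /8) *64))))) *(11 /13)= -6604400 /32487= -203.29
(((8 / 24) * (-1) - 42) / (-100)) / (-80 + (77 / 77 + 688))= 127 / 182700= 0.00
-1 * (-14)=14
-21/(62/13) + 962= 59371/62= 957.60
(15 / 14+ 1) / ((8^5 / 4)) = 29 / 114688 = 0.00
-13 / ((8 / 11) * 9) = -143 / 72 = -1.99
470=470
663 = 663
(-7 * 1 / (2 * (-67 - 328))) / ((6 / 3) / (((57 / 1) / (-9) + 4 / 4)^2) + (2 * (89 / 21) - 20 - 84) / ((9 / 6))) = -28224 / 202622755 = -0.00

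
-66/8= -33/4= -8.25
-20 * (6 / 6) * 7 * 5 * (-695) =486500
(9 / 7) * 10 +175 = 1315 / 7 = 187.86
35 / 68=0.51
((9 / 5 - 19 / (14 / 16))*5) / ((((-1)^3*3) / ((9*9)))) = 18819 / 7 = 2688.43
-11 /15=-0.73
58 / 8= 29 / 4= 7.25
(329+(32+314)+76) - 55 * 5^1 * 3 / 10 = 1337 / 2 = 668.50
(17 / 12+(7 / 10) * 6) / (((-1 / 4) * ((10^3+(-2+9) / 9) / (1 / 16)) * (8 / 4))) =-1011 / 1441120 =-0.00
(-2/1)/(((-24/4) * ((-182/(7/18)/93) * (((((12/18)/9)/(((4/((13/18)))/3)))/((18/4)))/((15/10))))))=-7533/676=-11.14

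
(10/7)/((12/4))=10/21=0.48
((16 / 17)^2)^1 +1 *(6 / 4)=1379 / 578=2.39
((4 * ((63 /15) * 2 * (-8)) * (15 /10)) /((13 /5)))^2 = 4064256 /169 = 24048.85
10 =10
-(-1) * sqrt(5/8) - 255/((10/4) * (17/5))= -30 +sqrt(10)/4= -29.21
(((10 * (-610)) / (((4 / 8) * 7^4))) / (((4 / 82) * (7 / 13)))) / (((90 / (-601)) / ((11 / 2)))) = 1074717215 / 151263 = 7104.96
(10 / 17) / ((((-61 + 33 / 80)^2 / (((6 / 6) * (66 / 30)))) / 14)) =1971200 / 399387953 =0.00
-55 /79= -0.70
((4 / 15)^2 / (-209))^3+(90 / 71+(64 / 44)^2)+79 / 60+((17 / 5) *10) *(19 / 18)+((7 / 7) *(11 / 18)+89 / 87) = 42.22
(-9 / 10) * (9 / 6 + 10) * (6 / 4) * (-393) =6101.32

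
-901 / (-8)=901 / 8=112.62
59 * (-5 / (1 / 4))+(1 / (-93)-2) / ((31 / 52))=-3411664 / 2883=-1183.37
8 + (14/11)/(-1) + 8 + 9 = 261/11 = 23.73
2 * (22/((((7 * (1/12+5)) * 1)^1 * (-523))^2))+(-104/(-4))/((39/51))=1695657153730/49872269041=34.00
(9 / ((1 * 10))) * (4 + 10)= 63 / 5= 12.60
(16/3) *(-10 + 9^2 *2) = 2432/3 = 810.67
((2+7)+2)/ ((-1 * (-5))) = 11/ 5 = 2.20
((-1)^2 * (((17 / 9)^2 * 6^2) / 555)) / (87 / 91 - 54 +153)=26299 / 11358630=0.00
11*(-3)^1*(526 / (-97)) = 17358 / 97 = 178.95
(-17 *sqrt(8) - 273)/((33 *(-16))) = 17 *sqrt(2)/264 +91/176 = 0.61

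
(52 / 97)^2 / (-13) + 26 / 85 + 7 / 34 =0.49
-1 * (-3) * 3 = 9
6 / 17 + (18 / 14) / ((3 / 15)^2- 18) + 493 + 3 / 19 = 500934097 / 1015189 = 493.44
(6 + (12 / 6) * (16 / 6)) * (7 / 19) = 238 / 57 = 4.18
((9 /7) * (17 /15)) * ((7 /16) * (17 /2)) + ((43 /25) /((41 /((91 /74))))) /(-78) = 19726177 /3640800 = 5.42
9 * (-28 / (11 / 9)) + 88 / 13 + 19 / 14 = -396507 / 2002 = -198.06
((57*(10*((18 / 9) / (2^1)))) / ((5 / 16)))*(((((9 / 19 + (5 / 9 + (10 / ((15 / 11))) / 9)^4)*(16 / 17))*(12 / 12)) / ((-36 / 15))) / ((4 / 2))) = -12925448960 / 9034497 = -1430.68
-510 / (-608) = 255 / 304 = 0.84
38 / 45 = 0.84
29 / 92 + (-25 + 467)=40693 / 92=442.32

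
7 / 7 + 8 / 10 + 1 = 14 / 5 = 2.80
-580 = -580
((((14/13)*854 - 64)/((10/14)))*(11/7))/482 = 61182/15665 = 3.91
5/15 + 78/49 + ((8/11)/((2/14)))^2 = 495235/17787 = 27.84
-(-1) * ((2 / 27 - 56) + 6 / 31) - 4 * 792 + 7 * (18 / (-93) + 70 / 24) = -10729237 / 3348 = -3204.67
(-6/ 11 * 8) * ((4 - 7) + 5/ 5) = 8.73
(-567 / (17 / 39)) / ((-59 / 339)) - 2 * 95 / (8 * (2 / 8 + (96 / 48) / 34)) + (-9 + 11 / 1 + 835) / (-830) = 129298529929 / 17482290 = 7395.97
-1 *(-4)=4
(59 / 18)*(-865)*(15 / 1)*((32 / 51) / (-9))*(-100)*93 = -12656680000 / 459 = -27574466.23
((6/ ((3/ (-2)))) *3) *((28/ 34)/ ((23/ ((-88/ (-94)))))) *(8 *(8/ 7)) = -67584/ 18377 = -3.68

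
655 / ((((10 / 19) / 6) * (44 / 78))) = 291213 / 22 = 13236.95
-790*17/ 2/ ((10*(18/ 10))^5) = -0.00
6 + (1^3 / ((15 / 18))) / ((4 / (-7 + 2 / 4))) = 81 / 20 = 4.05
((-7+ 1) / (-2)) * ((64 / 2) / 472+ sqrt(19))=12 / 59+ 3 * sqrt(19)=13.28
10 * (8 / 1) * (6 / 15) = 32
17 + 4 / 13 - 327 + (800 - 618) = -1660 / 13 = -127.69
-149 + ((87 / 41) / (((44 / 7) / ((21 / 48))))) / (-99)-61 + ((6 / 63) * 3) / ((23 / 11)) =-209.86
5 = 5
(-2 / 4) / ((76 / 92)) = -23 / 38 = -0.61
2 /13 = 0.15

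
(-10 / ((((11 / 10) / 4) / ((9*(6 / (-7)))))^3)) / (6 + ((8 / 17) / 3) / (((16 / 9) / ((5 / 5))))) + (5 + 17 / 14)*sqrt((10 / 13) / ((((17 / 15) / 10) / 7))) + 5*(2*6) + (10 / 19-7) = 435*sqrt(23205) / 1547 + 7244225003403 / 199504921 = 36353.84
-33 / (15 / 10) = -22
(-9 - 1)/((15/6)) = -4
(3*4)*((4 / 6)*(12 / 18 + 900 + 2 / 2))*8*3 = 173120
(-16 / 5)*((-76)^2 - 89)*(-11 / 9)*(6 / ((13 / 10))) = 4003648 / 39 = 102657.64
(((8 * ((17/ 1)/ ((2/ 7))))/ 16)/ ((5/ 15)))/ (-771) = -119/ 1028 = -0.12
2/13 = 0.15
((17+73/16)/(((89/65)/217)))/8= 4866225/11392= 427.16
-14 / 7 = -2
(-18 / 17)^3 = -1.19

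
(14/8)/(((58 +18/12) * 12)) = 1/408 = 0.00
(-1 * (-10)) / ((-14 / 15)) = -75 / 7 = -10.71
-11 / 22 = -1 / 2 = -0.50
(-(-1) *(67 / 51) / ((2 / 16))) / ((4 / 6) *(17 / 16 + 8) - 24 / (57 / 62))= -0.52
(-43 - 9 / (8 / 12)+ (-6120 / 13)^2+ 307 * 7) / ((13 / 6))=226848195 / 2197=103253.62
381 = 381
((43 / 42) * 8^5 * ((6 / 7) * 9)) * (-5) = -63406080 / 49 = -1294001.63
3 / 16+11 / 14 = 109 / 112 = 0.97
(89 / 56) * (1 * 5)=445 / 56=7.95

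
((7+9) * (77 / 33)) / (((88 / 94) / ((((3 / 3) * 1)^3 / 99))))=1316 / 3267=0.40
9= 9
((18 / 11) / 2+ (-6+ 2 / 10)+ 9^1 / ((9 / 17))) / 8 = 661 / 440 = 1.50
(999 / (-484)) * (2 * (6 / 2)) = -2997 / 242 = -12.38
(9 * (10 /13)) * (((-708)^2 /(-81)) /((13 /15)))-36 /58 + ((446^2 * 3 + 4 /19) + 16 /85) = 4332048965434 /7915115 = 547313.46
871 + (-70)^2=5771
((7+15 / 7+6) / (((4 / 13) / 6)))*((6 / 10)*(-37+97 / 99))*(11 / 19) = -2456974 / 665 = -3694.70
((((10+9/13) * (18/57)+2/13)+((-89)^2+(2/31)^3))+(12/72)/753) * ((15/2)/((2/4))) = 1317260977109435/11081715762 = 118867.96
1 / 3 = 0.33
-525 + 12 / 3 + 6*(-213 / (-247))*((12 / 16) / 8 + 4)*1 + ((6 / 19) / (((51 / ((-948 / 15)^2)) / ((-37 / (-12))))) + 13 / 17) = -422.80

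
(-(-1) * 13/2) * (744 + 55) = 10387/2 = 5193.50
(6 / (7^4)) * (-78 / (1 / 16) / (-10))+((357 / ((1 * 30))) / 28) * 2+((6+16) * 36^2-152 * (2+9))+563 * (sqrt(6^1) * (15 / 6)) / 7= 27333.68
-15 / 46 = -0.33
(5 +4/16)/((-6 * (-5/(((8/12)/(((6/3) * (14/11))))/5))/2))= 0.02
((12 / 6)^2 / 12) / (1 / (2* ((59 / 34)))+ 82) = 59 / 14565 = 0.00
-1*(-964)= 964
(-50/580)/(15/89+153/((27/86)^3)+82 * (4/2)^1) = -194643/11533961026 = -0.00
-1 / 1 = -1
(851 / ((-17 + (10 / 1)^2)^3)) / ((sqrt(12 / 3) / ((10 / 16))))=0.00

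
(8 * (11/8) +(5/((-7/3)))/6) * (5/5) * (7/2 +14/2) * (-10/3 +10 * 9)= 9685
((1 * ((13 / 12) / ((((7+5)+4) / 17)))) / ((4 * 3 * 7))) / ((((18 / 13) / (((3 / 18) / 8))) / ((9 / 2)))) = 2873 / 3096576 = 0.00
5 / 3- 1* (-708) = 2129 / 3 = 709.67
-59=-59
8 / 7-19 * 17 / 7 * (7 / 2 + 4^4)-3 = -167663 / 14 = -11975.93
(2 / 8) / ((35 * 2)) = 1 / 280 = 0.00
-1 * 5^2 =-25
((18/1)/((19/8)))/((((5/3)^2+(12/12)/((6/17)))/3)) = 7776/1919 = 4.05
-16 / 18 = -8 / 9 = -0.89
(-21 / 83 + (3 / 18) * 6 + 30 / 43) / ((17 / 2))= 10312 / 60673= 0.17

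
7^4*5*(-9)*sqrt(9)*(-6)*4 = 7779240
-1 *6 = -6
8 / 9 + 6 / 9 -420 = -3766 / 9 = -418.44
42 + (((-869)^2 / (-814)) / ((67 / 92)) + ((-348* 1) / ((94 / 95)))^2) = 670618285048 / 5476111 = 122462.51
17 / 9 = 1.89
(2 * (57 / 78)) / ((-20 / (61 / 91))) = -1159 / 23660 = -0.05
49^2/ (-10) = -2401/ 10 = -240.10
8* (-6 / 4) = -12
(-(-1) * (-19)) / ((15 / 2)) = -38 / 15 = -2.53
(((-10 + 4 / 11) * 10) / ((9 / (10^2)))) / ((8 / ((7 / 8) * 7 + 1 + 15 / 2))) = -86125 / 44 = -1957.39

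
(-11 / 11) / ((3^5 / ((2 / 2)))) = -1 / 243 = -0.00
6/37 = 0.16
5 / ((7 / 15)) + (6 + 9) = 25.71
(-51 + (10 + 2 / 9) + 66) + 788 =7319 / 9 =813.22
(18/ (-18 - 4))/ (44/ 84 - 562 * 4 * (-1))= -189/ 519409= -0.00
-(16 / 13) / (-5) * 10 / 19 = 32 / 247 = 0.13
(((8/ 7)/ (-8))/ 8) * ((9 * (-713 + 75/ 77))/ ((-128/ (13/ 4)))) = -3207321/ 1103872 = -2.91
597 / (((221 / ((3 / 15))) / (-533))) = -24477 / 85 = -287.96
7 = 7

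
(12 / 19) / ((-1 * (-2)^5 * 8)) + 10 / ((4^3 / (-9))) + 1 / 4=-1403 / 1216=-1.15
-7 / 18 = -0.39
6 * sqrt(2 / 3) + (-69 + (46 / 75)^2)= -386009 / 5625 + 2 * sqrt(6)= -63.72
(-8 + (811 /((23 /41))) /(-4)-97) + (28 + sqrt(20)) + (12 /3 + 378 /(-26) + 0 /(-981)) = -536959 /1196 + 2 * sqrt(5) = -444.49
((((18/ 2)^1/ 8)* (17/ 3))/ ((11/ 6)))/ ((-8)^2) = 153/ 2816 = 0.05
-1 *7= -7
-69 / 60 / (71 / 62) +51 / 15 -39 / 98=2.00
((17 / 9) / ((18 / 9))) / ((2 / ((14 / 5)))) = 119 / 90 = 1.32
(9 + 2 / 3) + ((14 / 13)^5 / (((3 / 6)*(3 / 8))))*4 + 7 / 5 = 233738318 / 5569395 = 41.97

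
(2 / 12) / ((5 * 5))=0.01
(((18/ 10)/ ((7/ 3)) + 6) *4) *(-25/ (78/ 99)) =-78210/ 91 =-859.45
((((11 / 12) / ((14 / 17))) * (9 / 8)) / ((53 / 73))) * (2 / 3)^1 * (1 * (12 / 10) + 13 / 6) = 1378751 / 356160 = 3.87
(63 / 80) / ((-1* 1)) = -63 / 80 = -0.79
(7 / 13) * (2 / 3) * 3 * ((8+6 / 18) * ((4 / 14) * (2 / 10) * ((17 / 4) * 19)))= 1615 / 39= 41.41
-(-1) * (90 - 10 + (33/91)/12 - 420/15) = 18939/364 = 52.03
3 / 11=0.27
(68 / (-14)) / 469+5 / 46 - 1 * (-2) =316887 / 151018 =2.10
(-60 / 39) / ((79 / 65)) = -100 / 79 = -1.27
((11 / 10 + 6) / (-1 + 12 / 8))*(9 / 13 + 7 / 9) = 12212 / 585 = 20.88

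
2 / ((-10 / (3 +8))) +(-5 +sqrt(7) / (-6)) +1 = -31 / 5 - sqrt(7) / 6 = -6.64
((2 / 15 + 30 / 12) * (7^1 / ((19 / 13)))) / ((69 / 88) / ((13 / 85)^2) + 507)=53457404 / 2291009265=0.02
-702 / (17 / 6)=-4212 / 17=-247.76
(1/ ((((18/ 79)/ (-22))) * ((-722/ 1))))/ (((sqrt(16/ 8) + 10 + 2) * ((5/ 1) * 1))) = 869/ 384465 - 869 * sqrt(2)/ 4613580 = 0.00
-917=-917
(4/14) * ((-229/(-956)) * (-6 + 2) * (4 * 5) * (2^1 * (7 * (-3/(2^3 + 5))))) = 54960/3107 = 17.69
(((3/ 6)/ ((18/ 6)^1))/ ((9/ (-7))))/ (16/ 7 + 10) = -49/ 4644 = -0.01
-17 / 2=-8.50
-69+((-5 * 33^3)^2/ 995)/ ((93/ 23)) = 49505846484/ 6169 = 8024938.64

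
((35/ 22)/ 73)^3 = 42875/ 4142253016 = 0.00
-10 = -10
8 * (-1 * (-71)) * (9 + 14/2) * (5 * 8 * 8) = 2908160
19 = 19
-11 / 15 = -0.73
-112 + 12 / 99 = -3692 / 33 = -111.88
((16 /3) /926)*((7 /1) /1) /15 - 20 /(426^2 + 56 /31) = 75531943 /29303448255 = 0.00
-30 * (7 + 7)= -420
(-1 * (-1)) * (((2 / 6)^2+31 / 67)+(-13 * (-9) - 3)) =69088 / 603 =114.57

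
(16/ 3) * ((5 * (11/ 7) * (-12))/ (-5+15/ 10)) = 7040/ 49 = 143.67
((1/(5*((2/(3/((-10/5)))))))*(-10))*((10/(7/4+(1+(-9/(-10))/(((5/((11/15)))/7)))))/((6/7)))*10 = 87500/1837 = 47.63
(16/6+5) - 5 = 2.67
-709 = -709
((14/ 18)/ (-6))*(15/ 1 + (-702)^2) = -1149911/ 18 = -63883.94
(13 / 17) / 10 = 13 / 170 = 0.08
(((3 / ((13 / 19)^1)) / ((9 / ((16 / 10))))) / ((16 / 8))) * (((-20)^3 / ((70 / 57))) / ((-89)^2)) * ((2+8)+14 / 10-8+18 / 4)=-1825216 / 720811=-2.53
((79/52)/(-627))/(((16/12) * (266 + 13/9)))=-711/104637104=-0.00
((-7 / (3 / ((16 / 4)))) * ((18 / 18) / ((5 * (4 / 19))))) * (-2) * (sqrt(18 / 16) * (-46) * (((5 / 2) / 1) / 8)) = -270.38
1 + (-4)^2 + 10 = 27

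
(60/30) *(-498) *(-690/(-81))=-76360/9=-8484.44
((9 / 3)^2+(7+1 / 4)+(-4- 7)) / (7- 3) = 21 / 16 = 1.31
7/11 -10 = -103/11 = -9.36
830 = 830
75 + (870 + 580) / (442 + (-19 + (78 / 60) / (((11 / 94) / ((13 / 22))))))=40737475 / 519773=78.38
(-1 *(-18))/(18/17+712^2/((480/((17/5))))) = 11475/2289844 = 0.01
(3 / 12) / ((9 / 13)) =13 / 36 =0.36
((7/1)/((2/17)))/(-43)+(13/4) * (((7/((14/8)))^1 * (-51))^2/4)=2907799/86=33811.62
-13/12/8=-13/96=-0.14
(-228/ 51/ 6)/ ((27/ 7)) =-266/ 1377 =-0.19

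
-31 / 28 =-1.11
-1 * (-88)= 88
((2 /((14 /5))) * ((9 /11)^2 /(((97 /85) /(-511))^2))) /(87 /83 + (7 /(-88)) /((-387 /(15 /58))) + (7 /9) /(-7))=2734177512718800 /26725201283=102307.09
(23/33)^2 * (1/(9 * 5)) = 529/49005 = 0.01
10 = 10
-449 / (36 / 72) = -898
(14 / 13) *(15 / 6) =35 / 13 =2.69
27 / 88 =0.31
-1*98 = -98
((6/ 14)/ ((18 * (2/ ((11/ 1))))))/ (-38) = -0.00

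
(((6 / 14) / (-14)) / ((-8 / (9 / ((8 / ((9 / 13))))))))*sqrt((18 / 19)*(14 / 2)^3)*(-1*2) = -729*sqrt(266) / 110656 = -0.11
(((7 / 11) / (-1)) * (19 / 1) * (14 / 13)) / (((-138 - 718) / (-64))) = -14896 / 15301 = -0.97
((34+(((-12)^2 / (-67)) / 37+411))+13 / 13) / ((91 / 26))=2210980 / 17353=127.41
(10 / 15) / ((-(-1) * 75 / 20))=8 / 45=0.18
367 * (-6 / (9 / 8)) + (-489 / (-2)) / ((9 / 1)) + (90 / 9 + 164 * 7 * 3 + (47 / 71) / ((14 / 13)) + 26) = 2311718 / 1491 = 1550.45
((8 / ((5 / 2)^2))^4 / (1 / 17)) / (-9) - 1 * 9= -49466417 / 3515625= -14.07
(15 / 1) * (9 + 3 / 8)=1125 / 8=140.62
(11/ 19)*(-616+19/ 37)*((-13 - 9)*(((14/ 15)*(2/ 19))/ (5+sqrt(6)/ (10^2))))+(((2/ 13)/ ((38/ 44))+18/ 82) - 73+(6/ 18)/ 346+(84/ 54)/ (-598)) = 5190382470752318987/ 63735613281318654 - 514366160*sqrt(6)/ 1669584929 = 80.68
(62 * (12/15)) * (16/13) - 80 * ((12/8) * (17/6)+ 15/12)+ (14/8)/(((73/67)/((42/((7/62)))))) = 1036969/4745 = 218.54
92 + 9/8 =93.12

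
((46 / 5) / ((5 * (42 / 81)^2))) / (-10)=-0.68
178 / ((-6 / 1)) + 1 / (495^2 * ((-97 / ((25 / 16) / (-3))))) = -1353792527 / 45633456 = -29.67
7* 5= 35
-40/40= -1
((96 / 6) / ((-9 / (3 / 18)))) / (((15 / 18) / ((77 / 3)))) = -1232 / 135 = -9.13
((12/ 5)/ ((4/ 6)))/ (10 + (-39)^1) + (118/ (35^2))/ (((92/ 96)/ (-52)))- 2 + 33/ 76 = -429510461/ 62097700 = -6.92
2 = 2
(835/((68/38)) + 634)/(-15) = -37421/510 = -73.37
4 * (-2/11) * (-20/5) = 32/11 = 2.91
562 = 562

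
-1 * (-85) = 85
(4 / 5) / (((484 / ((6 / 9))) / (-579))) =-386 / 605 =-0.64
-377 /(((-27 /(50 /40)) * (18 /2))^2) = -9425 /944784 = -0.01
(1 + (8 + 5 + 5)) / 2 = 9.50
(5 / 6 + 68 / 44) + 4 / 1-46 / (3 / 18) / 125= 34409 / 8250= 4.17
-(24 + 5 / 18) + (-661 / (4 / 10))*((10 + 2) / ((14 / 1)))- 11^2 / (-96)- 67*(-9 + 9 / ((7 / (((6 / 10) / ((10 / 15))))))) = -9212863 / 10080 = -913.97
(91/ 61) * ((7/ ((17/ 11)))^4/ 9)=3198926731/ 45853029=69.76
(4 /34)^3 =8 /4913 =0.00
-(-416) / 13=32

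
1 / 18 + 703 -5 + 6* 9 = 13537 / 18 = 752.06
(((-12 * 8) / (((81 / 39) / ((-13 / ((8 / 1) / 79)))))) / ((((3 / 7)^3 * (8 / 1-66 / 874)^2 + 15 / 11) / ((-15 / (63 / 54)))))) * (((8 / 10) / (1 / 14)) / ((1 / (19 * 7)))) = -40941626718664672 / 2272134549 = -18019015.09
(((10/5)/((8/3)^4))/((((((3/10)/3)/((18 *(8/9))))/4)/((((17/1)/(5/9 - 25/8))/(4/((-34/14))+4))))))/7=-210681/20720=-10.17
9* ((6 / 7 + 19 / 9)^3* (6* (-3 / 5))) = -13078406 / 15435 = -847.32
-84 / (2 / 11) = -462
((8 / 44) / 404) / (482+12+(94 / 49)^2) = 2401 / 2655134460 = 0.00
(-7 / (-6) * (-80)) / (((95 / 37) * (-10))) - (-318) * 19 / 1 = 1723006 / 285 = 6045.64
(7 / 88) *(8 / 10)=7 / 110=0.06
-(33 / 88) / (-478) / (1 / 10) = 15 / 1912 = 0.01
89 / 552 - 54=-29719 / 552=-53.84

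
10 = 10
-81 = -81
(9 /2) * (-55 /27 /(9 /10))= -10.19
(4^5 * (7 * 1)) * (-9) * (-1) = 64512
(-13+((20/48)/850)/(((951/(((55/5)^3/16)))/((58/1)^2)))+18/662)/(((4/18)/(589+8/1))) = -19672114297683/570802880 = -34463.94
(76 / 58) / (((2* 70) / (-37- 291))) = -3116 / 1015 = -3.07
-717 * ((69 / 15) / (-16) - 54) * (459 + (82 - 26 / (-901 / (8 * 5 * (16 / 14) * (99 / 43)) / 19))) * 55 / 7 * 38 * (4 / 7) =2457489661793133 / 618086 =3975967198.40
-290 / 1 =-290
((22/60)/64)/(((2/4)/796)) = 2189/240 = 9.12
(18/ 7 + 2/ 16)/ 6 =151/ 336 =0.45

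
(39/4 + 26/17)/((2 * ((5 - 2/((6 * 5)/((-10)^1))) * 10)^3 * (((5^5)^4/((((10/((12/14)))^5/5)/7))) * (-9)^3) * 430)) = -0.00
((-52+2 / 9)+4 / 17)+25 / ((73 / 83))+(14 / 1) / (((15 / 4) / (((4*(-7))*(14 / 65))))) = -165643271 / 3629925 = -45.63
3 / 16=0.19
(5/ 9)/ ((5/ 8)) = 8/ 9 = 0.89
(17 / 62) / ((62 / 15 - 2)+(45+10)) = 0.00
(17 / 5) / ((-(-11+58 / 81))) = 81 / 245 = 0.33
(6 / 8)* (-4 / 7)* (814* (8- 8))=0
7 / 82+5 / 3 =431 / 246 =1.75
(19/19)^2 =1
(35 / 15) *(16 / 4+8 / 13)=140 / 13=10.77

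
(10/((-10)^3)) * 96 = -24/25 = -0.96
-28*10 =-280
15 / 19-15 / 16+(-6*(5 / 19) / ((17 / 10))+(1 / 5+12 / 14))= -3559 / 180880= -0.02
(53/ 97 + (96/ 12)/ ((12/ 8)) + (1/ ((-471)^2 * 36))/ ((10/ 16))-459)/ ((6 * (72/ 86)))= -4716806078617/ 52290142110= -90.20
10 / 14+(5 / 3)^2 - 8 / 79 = 16876 / 4977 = 3.39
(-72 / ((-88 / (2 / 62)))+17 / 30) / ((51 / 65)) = 78871 / 104346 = 0.76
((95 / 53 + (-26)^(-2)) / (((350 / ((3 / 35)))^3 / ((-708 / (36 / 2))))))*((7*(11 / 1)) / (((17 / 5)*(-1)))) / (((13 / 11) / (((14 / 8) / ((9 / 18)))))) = 4129604523 / 59409653712500000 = 0.00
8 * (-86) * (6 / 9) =-1376 / 3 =-458.67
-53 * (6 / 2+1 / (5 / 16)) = -1643 / 5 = -328.60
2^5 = 32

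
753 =753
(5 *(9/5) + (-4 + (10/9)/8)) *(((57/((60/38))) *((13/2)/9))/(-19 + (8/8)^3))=-173641/23328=-7.44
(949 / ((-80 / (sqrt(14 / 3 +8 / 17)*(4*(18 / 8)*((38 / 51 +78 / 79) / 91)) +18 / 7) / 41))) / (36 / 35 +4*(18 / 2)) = -38909 / 1152-5222785*sqrt(13362) / 118355904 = -38.88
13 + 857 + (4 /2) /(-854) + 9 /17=6319156 /7259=870.53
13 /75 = 0.17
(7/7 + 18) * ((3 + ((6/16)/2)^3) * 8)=457.00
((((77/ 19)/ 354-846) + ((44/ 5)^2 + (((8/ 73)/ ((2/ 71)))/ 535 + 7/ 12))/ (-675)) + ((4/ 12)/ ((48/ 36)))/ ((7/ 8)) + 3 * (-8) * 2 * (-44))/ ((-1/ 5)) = -15715612174592651/ 2482363138500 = -6330.91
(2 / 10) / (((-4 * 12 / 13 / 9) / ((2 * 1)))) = -39 / 40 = -0.98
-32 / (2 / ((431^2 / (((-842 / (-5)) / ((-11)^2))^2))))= -271972680100 / 177241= -1534479.49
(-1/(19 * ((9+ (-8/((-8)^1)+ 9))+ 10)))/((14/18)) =-9/3857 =-0.00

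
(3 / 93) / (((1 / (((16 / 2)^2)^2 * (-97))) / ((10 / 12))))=-993280 / 93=-10680.43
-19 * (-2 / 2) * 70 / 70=19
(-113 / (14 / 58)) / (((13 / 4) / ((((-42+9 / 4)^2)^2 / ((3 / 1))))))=-698141868399 / 5824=-119873260.37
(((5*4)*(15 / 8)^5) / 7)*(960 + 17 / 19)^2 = 1265566967296875 / 20701184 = 61135004.03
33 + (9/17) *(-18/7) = 3765/119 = 31.64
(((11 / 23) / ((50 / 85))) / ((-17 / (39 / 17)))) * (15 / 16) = -0.10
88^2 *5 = 38720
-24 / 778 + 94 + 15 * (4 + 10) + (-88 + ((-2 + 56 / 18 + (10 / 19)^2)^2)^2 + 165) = 16674403747383102197 / 43345942116568389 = 384.68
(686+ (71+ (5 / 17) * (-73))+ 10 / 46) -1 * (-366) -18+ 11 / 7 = 2970516 / 2737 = 1085.32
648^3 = 272097792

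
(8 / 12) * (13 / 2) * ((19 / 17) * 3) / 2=247 / 34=7.26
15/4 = 3.75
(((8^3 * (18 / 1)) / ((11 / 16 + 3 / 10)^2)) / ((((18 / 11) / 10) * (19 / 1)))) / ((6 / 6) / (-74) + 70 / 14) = 26673152000 / 43755651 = 609.59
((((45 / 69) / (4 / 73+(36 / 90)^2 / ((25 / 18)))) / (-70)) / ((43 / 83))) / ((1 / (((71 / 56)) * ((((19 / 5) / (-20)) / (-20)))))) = -122603865 / 96221060096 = -0.00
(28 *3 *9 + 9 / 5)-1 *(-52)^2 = -9731 / 5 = -1946.20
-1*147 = -147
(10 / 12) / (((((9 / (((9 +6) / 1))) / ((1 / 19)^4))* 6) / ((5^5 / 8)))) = 78125 / 112597344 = 0.00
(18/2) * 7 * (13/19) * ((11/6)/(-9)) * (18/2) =-3003/38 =-79.03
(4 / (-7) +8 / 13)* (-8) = -32 / 91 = -0.35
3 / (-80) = -3 / 80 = -0.04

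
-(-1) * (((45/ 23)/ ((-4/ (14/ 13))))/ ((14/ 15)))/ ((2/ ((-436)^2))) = -53643.31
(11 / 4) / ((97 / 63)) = 693 / 388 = 1.79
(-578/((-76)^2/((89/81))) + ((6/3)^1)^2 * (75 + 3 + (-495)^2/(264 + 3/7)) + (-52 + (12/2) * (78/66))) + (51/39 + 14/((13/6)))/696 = 1189164422522893/299275669836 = 3973.48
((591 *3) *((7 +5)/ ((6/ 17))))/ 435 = 20094/ 145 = 138.58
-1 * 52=-52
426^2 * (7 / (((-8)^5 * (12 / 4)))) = -105861 / 8192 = -12.92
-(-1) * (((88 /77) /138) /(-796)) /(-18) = 1 /1730106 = 0.00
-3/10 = -0.30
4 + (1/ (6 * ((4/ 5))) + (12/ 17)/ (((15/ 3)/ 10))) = 5.62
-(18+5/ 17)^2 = -334.67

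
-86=-86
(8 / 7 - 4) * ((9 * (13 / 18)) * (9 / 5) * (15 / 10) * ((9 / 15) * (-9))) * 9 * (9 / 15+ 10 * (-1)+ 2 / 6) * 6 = -23199696 / 175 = -132569.69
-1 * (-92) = 92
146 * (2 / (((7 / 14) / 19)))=11096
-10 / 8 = -5 / 4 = -1.25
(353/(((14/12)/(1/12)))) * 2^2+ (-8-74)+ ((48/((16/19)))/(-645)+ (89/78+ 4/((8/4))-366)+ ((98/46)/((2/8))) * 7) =-767974147/2699970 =-284.44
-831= -831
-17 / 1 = -17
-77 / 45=-1.71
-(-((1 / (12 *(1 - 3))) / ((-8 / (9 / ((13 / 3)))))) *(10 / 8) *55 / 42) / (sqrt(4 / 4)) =825 / 46592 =0.02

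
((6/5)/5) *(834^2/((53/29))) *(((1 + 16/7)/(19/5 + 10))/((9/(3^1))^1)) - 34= 13384346/1855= 7215.28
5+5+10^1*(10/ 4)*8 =210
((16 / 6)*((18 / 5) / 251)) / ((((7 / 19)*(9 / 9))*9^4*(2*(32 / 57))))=361 / 25617060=0.00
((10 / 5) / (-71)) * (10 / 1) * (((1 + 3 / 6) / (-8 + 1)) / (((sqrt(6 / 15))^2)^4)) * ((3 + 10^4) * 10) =66984375 / 284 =235860.48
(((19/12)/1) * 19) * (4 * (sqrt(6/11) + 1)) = 361 * sqrt(66)/33 + 361/3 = 209.21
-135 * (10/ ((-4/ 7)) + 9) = 1147.50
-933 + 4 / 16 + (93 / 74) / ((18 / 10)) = -413831 / 444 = -932.05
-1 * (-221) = 221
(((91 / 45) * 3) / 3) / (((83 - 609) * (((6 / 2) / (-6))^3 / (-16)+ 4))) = -5824 / 6071355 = -0.00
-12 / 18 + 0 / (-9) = -2 / 3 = -0.67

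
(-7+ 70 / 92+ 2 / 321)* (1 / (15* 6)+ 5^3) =-779.18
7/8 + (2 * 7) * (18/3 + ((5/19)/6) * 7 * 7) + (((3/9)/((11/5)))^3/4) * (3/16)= 1674602687/14566464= 114.96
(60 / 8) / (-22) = -15 / 44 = -0.34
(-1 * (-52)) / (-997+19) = -26 / 489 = -0.05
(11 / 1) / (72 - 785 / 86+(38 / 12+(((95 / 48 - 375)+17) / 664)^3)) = 15314015804719104 / 91723461009526037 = 0.17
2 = 2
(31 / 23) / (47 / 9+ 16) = 279 / 4393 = 0.06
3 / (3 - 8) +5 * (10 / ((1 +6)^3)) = -779 / 1715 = -0.45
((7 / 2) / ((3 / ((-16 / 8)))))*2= -14 / 3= -4.67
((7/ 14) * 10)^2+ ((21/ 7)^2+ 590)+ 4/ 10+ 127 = 3757/ 5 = 751.40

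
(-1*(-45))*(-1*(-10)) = 450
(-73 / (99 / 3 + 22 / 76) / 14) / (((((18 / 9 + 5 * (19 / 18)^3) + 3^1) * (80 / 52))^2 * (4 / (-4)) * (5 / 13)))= 0.00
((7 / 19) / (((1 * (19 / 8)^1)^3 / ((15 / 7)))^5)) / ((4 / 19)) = 6679533138739200000 / 36449885998729390715899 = 0.00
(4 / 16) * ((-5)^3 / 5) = -6.25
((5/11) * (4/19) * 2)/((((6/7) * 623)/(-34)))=-680/55803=-0.01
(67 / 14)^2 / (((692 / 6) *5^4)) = 13467 / 42385000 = 0.00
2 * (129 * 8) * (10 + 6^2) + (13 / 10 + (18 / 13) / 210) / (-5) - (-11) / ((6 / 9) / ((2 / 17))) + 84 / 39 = 7344214937 / 77350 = 94947.83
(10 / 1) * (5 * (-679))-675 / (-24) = -271375 / 8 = -33921.88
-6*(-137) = 822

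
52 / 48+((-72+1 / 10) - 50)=-7249 / 60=-120.82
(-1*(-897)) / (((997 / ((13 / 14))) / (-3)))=-34983 / 13958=-2.51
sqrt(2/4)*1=sqrt(2)/2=0.71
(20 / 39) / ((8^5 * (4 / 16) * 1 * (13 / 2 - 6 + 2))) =1 / 39936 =0.00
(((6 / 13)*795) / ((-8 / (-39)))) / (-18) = -795 / 8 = -99.38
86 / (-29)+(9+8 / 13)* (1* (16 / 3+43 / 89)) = 5331119 / 100659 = 52.96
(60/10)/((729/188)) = 376/243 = 1.55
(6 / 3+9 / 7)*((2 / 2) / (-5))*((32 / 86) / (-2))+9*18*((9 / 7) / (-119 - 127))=-44701 / 61705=-0.72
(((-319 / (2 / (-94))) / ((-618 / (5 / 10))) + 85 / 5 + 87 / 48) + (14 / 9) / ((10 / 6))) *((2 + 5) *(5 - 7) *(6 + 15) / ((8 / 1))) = -279.87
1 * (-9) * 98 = -882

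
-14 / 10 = -1.40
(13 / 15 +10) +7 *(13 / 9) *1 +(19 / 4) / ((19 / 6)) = 2023 / 90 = 22.48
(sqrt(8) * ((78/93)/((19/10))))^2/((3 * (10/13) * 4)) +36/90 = 2960326/5203815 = 0.57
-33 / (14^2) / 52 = -33 / 10192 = -0.00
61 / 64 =0.95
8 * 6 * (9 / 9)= 48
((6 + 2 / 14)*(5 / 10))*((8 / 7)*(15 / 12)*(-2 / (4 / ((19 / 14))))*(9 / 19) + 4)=14921 / 1372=10.88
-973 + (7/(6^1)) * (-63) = -2093/2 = -1046.50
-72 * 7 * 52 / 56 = -468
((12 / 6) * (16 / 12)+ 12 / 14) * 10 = 740 / 21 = 35.24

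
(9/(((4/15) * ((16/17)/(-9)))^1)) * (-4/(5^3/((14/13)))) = 28917/2600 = 11.12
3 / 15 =1 / 5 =0.20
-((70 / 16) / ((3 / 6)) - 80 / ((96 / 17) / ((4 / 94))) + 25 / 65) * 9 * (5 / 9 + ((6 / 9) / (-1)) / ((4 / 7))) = 688105 / 14664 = 46.92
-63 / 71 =-0.89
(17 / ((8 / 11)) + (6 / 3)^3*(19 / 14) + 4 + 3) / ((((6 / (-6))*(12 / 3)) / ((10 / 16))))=-11545 / 1792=-6.44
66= 66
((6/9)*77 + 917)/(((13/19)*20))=11039/156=70.76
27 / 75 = 9 / 25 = 0.36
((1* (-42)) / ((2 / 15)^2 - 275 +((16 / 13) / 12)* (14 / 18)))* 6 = 2211300 / 2412269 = 0.92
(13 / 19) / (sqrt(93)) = 13 * sqrt(93) / 1767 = 0.07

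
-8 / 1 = -8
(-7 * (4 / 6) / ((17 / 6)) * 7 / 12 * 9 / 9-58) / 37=-3007 / 1887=-1.59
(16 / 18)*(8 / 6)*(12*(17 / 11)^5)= 181741696 / 1449459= 125.39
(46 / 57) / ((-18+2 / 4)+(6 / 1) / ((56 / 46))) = -161 / 2508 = -0.06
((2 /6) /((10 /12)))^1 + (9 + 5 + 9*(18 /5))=234 /5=46.80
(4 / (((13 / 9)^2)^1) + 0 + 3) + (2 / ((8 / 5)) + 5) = 11.17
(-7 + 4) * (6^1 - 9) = 9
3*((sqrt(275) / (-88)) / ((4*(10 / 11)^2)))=-0.17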